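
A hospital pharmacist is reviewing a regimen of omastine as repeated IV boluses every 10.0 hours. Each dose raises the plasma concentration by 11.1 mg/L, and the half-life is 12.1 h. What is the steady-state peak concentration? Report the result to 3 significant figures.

25.5 mg/L

k = ln 2 / 12.1 = 0.05728 h⁻¹
Fraction remaining after one interval: e^(−kτ) = e^(−0.05728 × 10.0) = 0.5639
R = 1 / (1 − 0.5639) = 2.293
Css,max = 11.1 × 2.293 ≈ 25.5 mg/L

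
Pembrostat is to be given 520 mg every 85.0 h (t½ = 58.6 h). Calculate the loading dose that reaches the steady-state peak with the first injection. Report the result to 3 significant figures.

k = ln 2 / 58.6 = 0.01183 h⁻¹
Accumulation ratio R = 1 / (1 − e^(−kτ)) = 1 / (1 − e^(−0.01183×85.0)) = 1 / (1 − 0.3659) = 1.577
Loading dose = maintenance dose × R = 520 × 1.577 ≈ 820 mg

820 mg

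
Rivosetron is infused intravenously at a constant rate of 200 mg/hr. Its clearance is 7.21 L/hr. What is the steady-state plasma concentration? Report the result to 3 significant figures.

Css = infusion rate / CL = 200 / 7.21 ≈ 27.7 µg/mL

27.7 µg/mL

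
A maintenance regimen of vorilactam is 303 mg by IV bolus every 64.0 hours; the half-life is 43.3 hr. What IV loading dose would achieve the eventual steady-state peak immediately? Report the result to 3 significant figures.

473 mg

k = ln 2 / 43.3 = 0.01601 hr⁻¹
Accumulation ratio R = 1 / (1 − e^(−kτ)) = 1 / (1 − e^(−0.01601×64.0)) = 1 / (1 − 0.3590) = 1.560
Loading dose = maintenance dose × R = 303 × 1.560 ≈ 473 mg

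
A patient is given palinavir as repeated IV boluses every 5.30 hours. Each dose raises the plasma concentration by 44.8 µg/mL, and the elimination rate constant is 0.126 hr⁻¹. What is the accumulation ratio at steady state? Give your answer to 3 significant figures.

2.05

Fraction remaining after one interval: e^(−kτ) = e^(−0.1260 × 5.30) = 0.5128
R = 1 / (1 − 0.5128) = 1 / 0.4872 ≈ 2.05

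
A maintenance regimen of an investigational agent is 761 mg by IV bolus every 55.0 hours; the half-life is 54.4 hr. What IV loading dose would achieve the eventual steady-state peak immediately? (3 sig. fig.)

1510 mg

k = ln 2 / 54.4 = 0.01274 hr⁻¹
Accumulation ratio R = 1 / (1 − e^(−kτ)) = 1 / (1 − e^(−0.01274×55.0)) = 1 / (1 − 0.4962) = 1.985
Loading dose = maintenance dose × R = 761 × 1.985 ≈ 1510 mg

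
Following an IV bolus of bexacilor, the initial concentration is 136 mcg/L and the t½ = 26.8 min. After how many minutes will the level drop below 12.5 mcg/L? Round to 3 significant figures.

92.3 minutes

k = ln 2 / 26.8 = 0.02586 min⁻¹
C(t) = C₀ e^(−kt)  ⇒  t = ln(C₀/C) / k
t = ln(136/12.5) / 0.02586 = 2.387 / 0.02586 ≈ 92.3 minutes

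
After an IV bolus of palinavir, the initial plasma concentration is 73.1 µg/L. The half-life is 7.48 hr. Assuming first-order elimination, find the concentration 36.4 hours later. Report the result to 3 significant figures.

2.51 µg/L

k = ln 2 / 7.48 = 0.09267 hr⁻¹
C(t) = C₀ e^(−kt) = 73.1 × e^(−0.09267 × 36.4) = 73.1 × e^(−3.373) = 73.1 × 0.03428 ≈ 2.51 µg/L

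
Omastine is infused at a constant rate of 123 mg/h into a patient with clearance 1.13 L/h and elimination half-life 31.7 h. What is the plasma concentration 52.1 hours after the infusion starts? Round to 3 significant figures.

74.0 µg/mL

Css = rate / CL = 123 / 1.13 = 108.8 µg/mL
k = ln 2 / 31.7 = 0.02187 h⁻¹
C(t) = Css (1 − e^(−kt)) = 108.8 × (1 − e^(−1.139)) = 108.8 × 0.6799 ≈ 74.0 µg/mL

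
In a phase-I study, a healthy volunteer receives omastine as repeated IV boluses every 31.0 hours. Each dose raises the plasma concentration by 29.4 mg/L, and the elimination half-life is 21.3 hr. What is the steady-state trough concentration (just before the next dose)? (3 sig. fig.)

16.9 mg/L

k = ln 2 / 21.3 = 0.03254 hr⁻¹
Fraction remaining after one interval: e^(−kτ) = e^(−0.03254 × 31.0) = 0.3647
R = 1 / (1 − 0.3647) = 1.574
Css,max = 29.4 × 1.574 = 46.27 mg/L
Css,min = Css,max × e^(−kτ) = 46.27 × 0.3647 ≈ 16.9 mg/L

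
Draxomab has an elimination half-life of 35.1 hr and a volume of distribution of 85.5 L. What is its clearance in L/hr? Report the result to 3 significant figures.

k = ln 2 / t½ = ln 2 / 35.1 = 0.01975 hr⁻¹
CL = k · V = 0.01975 × 85.5 ≈ 1.69 L/hr

1.69 L/hr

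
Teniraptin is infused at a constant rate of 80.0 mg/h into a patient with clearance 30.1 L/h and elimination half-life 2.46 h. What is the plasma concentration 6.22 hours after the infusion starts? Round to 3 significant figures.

2.20 mg/L

Css = rate / CL = 80.0 / 30.1 = 2.658 mg/L
k = ln 2 / 2.46 = 0.2818 h⁻¹
C(t) = Css (1 − e^(−kt)) = 2.658 × (1 − e^(−1.753)) = 2.658 × 0.8267 ≈ 2.20 mg/L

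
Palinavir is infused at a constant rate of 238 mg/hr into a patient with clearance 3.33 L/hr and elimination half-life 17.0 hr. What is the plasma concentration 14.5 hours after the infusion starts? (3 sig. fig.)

Css = rate / CL = 238 / 3.33 = 71.47 µg/mL
k = ln 2 / 17.0 = 0.04077 hr⁻¹
C(t) = Css (1 − e^(−kt)) = 71.47 × (1 − e^(−0.5912)) = 71.47 × 0.4463 ≈ 31.9 µg/mL

31.9 µg/mL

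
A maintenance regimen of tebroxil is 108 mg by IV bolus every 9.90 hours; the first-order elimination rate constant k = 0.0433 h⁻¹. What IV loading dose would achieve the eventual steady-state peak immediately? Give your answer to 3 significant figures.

Accumulation ratio R = 1 / (1 − e^(−kτ)) = 1 / (1 − e^(−0.04330×9.90)) = 1 / (1 − 0.6514) = 2.868
Loading dose = maintenance dose × R = 108 × 2.868 ≈ 310 mg

310 mg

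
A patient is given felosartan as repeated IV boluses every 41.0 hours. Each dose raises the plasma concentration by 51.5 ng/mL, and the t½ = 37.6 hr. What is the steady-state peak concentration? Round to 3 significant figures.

97.1 ng/mL

k = ln 2 / 37.6 = 0.01843 hr⁻¹
Fraction remaining after one interval: e^(−kτ) = e^(−0.01843 × 41.0) = 0.4696
R = 1 / (1 − 0.4696) = 1.885
Css,max = 51.5 × 1.885 ≈ 97.1 ng/mL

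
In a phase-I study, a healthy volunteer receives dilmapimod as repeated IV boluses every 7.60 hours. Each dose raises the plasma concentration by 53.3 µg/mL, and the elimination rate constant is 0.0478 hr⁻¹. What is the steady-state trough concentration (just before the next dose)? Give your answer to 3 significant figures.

122 µg/mL

Fraction remaining after one interval: e^(−kτ) = e^(−0.04780 × 7.60) = 0.6954
R = 1 / (1 − 0.6954) = 3.283
Css,max = 53.3 × 3.283 = 175.0 µg/mL
Css,min = Css,max × e^(−kτ) = 175.0 × 0.6954 ≈ 122 µg/mL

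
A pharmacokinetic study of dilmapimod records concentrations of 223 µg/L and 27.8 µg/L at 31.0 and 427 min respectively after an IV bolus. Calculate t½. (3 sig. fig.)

132 minutes

k = ln(C₁/C₂) / (t₂ − t₁) = ln(223/27.8) / (427 − 31.0)
  = 2.082 / 396.0 = 0.005258 min⁻¹
t½ = ln 2 / k = ln 2 / 0.005258 ≈ 132 minutes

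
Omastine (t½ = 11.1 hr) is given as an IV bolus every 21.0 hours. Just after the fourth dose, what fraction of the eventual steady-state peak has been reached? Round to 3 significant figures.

k = ln 2 / 11.1 = 0.06245 hr⁻¹
f_n = 1 − e^(−nkτ) = 1 − e^(−4 × 0.06245 × 21.0) = 1 − e^(−5.245) = 1 − 0.005272 ≈ 0.995

0.995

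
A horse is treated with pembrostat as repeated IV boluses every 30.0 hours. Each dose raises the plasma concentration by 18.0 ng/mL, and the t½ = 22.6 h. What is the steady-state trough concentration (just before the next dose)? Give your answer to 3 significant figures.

11.9 ng/mL

k = ln 2 / 22.6 = 0.03067 h⁻¹
Fraction remaining after one interval: e^(−kτ) = e^(−0.03067 × 30.0) = 0.3985
R = 1 / (1 − 0.3985) = 1.662
Css,max = 18.0 × 1.662 = 29.92 ng/mL
Css,min = Css,max × e^(−kτ) = 29.92 × 0.3985 ≈ 11.9 ng/mL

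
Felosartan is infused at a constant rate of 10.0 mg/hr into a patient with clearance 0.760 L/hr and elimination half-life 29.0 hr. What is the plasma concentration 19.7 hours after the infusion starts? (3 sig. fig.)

4.94 µg/mL

Css = rate / CL = 10.0 / 0.760 = 13.16 µg/mL
k = ln 2 / 29.0 = 0.02390 hr⁻¹
C(t) = Css (1 − e^(−kt)) = 13.16 × (1 − e^(−0.4709)) = 13.16 × 0.3755 ≈ 4.94 µg/mL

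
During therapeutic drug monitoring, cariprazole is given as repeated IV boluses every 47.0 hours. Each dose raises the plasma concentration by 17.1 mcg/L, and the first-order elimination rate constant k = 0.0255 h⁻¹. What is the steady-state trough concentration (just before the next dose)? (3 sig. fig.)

Fraction remaining after one interval: e^(−kτ) = e^(−0.02550 × 47.0) = 0.3016
R = 1 / (1 − 0.3016) = 1.432
Css,max = 17.1 × 1.432 = 24.49 mcg/L
Css,min = Css,max × e^(−kτ) = 24.49 × 0.3016 ≈ 7.39 mcg/L

7.39 mcg/L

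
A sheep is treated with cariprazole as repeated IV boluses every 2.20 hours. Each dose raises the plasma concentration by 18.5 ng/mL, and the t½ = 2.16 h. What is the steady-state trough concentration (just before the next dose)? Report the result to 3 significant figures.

k = ln 2 / 2.16 = 0.3209 h⁻¹
Fraction remaining after one interval: e^(−kτ) = e^(−0.3209 × 2.20) = 0.4936
R = 1 / (1 − 0.4936) = 1.975
Css,max = 18.5 × 1.975 = 36.53 ng/mL
Css,min = Css,max × e^(−kτ) = 36.53 × 0.4936 ≈ 18.0 ng/mL

18.0 ng/mL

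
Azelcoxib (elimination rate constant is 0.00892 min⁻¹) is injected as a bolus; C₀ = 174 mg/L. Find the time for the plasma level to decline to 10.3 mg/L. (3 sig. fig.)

C(t) = C₀ e^(−kt)  ⇒  t = ln(C₀/C) / k
t = ln(174/10.3) / 0.008920 = 2.827 / 0.008920 ≈ 317 minutes

317 minutes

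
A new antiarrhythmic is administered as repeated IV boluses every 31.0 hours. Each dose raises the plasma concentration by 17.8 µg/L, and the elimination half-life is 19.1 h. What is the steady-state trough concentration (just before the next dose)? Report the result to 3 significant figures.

k = ln 2 / 19.1 = 0.03629 h⁻¹
Fraction remaining after one interval: e^(−kτ) = e^(−0.03629 × 31.0) = 0.3247
R = 1 / (1 − 0.3247) = 1.481
Css,max = 17.8 × 1.481 = 26.36 µg/L
Css,min = Css,max × e^(−kτ) = 26.36 × 0.3247 ≈ 8.56 µg/L

8.56 µg/L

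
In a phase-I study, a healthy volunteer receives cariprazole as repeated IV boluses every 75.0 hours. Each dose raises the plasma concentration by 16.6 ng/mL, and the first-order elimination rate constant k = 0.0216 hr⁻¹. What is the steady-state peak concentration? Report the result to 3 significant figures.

Fraction remaining after one interval: e^(−kτ) = e^(−0.02160 × 75.0) = 0.1979
R = 1 / (1 − 0.1979) = 1.247
Css,max = 16.6 × 1.247 ≈ 20.7 ng/mL

20.7 ng/mL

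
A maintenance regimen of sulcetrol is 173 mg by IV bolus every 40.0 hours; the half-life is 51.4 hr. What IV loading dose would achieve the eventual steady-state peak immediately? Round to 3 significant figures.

k = ln 2 / 51.4 = 0.01349 hr⁻¹
Accumulation ratio R = 1 / (1 − e^(−kτ)) = 1 / (1 − e^(−0.01349×40.0)) = 1 / (1 − 0.5831) = 2.399
Loading dose = maintenance dose × R = 173 × 2.399 ≈ 415 mg

415 mg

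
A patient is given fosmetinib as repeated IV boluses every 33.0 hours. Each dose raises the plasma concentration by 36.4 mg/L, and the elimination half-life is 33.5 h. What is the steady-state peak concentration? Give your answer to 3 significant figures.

k = ln 2 / 33.5 = 0.02069 h⁻¹
Fraction remaining after one interval: e^(−kτ) = e^(−0.02069 × 33.0) = 0.5052
R = 1 / (1 − 0.5052) = 2.021
Css,max = 36.4 × 2.021 ≈ 73.6 mg/L

73.6 mg/L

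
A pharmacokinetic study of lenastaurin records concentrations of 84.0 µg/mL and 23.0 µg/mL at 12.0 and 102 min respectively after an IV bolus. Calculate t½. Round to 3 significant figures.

48.2 minutes

k = ln(C₁/C₂) / (t₂ − t₁) = ln(84.0/23.0) / (102 − 12.0)
  = 1.295 / 90.00 = 0.01439 min⁻¹
t½ = ln 2 / k = ln 2 / 0.01439 ≈ 48.2 minutes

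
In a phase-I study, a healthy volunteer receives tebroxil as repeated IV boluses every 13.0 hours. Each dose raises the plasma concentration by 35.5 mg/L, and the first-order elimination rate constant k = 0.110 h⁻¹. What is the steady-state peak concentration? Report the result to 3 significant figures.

46.7 mg/L

Fraction remaining after one interval: e^(−kτ) = e^(−0.1100 × 13.0) = 0.2393
R = 1 / (1 − 0.2393) = 1.315
Css,max = 35.5 × 1.315 ≈ 46.7 mg/L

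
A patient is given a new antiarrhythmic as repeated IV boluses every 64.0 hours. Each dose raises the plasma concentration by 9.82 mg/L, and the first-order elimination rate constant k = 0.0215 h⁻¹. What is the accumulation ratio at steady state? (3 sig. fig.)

Fraction remaining after one interval: e^(−kτ) = e^(−0.02150 × 64.0) = 0.2526
R = 1 / (1 − 0.2526) = 1 / 0.7474 ≈ 1.34

1.34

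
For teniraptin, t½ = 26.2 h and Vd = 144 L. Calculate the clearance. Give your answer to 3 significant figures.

3.81 L/h

k = ln 2 / t½ = ln 2 / 26.2 = 0.02646 h⁻¹
CL = k · V = 0.02646 × 144 ≈ 3.81 L/h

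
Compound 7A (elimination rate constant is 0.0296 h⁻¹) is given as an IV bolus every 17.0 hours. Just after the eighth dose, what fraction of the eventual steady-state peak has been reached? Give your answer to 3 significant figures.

0.982

f_n = 1 − e^(−nkτ) = 1 − e^(−8 × 0.02960 × 17.0) = 1 − e^(−4.026) = 1 − 0.01785 ≈ 0.982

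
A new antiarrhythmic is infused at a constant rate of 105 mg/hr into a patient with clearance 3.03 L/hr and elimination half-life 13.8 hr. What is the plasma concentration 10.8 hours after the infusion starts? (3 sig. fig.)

14.5 mg/L

Css = rate / CL = 105 / 3.03 = 34.65 mg/L
k = ln 2 / 13.8 = 0.05023 hr⁻¹
C(t) = Css (1 − e^(−kt)) = 34.65 × (1 − e^(−0.5425)) = 34.65 × 0.4187 ≈ 14.5 mg/L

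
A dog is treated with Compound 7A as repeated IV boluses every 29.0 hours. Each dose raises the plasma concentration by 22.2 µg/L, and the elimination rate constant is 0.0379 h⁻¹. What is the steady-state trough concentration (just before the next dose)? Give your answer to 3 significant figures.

Fraction remaining after one interval: e^(−kτ) = e^(−0.03790 × 29.0) = 0.3332
R = 1 / (1 − 0.3332) = 1.500
Css,max = 22.2 × 1.500 = 33.29 µg/L
Css,min = Css,max × e^(−kτ) = 33.29 × 0.3332 ≈ 11.1 µg/L

11.1 µg/L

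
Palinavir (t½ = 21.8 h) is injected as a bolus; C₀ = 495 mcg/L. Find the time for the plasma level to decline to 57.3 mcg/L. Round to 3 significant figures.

k = ln 2 / 21.8 = 0.03180 h⁻¹
C(t) = C₀ e^(−kt)  ⇒  t = ln(C₀/C) / k
t = ln(495/57.3) / 0.03180 = 2.156 / 0.03180 ≈ 67.8 hours

67.8 hours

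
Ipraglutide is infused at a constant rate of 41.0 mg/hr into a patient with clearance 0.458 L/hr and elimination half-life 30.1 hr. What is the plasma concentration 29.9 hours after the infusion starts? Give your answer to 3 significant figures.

Css = rate / CL = 41.0 / 0.458 = 89.52 µg/mL
k = ln 2 / 30.1 = 0.02303 hr⁻¹
C(t) = Css (1 − e^(−kt)) = 89.52 × (1 − e^(−0.6885)) = 89.52 × 0.4977 ≈ 44.6 µg/mL

44.6 µg/mL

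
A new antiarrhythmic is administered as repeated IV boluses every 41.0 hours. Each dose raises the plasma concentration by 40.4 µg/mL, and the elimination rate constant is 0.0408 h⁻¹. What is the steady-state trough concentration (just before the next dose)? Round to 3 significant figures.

Fraction remaining after one interval: e^(−kτ) = e^(−0.04080 × 41.0) = 0.1877
R = 1 / (1 − 0.1877) = 1.231
Css,max = 40.4 × 1.231 = 49.74 µg/mL
Css,min = Css,max × e^(−kτ) = 49.74 × 0.1877 ≈ 9.34 µg/mL

9.34 µg/mL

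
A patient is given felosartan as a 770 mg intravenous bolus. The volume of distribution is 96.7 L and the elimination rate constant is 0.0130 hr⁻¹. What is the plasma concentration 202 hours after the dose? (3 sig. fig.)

C₀ = dose / V = 770 / 96.7 = 7.963 mg/L
C(t) = C₀ e^(−kt) = 7.963 × e^(−0.01300 × 202) = 7.963 × e^(−2.626) = 7.963 × 0.07237 ≈ 0.576 mg/L

0.576 mg/L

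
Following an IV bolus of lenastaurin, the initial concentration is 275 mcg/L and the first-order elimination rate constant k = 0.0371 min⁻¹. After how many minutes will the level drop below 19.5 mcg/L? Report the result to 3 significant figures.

71.3 minutes

C(t) = C₀ e^(−kt)  ⇒  t = ln(C₀/C) / k
t = ln(275/19.5) / 0.03710 = 2.646 / 0.03710 ≈ 71.3 minutes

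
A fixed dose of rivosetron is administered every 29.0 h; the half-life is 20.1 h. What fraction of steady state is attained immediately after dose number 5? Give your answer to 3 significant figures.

k = ln 2 / 20.1 = 0.03448 h⁻¹
f_n = 1 − e^(−nkτ) = 1 − e^(−5 × 0.03448 × 29.0) = 1 − e^(−5.000) = 1 − 0.006736 ≈ 0.993

0.993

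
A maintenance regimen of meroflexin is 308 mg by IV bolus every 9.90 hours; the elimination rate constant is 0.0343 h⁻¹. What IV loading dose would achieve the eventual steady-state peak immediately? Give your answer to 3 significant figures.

Accumulation ratio R = 1 / (1 − e^(−kτ)) = 1 / (1 − e^(−0.03430×9.90)) = 1 / (1 − 0.7121) = 3.473
Loading dose = maintenance dose × R = 308 × 3.473 ≈ 1070 mg

1070 mg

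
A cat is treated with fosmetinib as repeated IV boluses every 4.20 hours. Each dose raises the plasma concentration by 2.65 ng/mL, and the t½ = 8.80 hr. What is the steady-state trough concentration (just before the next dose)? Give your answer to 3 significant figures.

6.76 ng/mL

k = ln 2 / 8.80 = 0.07877 hr⁻¹
Fraction remaining after one interval: e^(−kτ) = e^(−0.07877 × 4.20) = 0.7183
R = 1 / (1 − 0.7183) = 3.550
Css,max = 2.65 × 3.550 = 9.408 ng/mL
Css,min = Css,max × e^(−kτ) = 9.408 × 0.7183 ≈ 6.76 ng/mL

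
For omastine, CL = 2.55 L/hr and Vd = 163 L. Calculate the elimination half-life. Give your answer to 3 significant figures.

44.3 hours

k = CL / V = 2.55 / 163 = 0.01564 hr⁻¹
t½ = ln 2 / k = ln 2 / 0.01564 ≈ 44.3 hours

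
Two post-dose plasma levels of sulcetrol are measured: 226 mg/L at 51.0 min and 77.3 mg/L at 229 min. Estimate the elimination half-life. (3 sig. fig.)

115 minutes

k = ln(C₁/C₂) / (t₂ − t₁) = ln(226/77.3) / (229 − 51.0)
  = 1.073 / 178.0 = 0.006027 min⁻¹
t½ = ln 2 / k = ln 2 / 0.006027 ≈ 115 minutes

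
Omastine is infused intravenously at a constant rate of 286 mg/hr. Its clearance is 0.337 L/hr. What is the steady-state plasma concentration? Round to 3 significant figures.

Css = infusion rate / CL = 286 / 0.337 ≈ 849 µg/mL

849 µg/mL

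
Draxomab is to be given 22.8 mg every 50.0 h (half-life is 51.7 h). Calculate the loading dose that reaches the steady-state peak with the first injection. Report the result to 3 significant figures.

46.7 mg

k = ln 2 / 51.7 = 0.01341 h⁻¹
Accumulation ratio R = 1 / (1 − e^(−kτ)) = 1 / (1 − e^(−0.01341×50.0)) = 1 / (1 − 0.5115) = 2.047
Loading dose = maintenance dose × R = 22.8 × 2.047 ≈ 46.7 mg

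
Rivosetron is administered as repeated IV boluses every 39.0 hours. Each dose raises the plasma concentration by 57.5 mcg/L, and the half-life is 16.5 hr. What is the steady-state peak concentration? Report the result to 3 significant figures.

k = ln 2 / 16.5 = 0.04201 hr⁻¹
Fraction remaining after one interval: e^(−kτ) = e^(−0.04201 × 39.0) = 0.1943
R = 1 / (1 − 0.1943) = 1.241
Css,max = 57.5 × 1.241 ≈ 71.4 mcg/L

71.4 mcg/L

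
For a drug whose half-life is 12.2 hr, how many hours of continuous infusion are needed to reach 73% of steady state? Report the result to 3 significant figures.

k = ln 2 / 12.2 = 0.05682 hr⁻¹
f = 1 − e^(−kt)  ⇒  t = −ln(1 − f) / k
t = −ln(1 − 0.73) / 0.05682 = 1.309 / 0.05682 ≈ 23.0 hours

23.0 hours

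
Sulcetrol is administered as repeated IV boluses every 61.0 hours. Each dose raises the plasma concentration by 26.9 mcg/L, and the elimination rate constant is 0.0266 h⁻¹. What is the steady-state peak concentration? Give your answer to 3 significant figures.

33.5 mcg/L

Fraction remaining after one interval: e^(−kτ) = e^(−0.02660 × 61.0) = 0.1974
R = 1 / (1 − 0.1974) = 1.246
Css,max = 26.9 × 1.246 ≈ 33.5 mcg/L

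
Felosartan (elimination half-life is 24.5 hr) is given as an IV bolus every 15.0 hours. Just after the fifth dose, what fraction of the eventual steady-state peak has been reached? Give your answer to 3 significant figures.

0.880

k = ln 2 / 24.5 = 0.02829 hr⁻¹
f_n = 1 − e^(−nkτ) = 1 − e^(−5 × 0.02829 × 15.0) = 1 − e^(−2.122) = 1 − 0.1198 ≈ 0.880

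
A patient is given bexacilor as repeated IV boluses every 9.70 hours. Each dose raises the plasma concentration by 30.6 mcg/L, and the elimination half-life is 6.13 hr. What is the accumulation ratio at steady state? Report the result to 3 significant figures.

1.50

k = ln 2 / 6.13 = 0.1131 hr⁻¹
Fraction remaining after one interval: e^(−kτ) = e^(−0.1131 × 9.70) = 0.3339
R = 1 / (1 − 0.3339) = 1 / 0.6661 ≈ 1.50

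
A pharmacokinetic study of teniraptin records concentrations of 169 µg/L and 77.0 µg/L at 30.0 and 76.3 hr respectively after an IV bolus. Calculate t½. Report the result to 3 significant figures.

40.8 hours

k = ln(C₁/C₂) / (t₂ − t₁) = ln(169/77.0) / (76.3 − 30.0)
  = 0.7861 / 46.30 = 0.01698 hr⁻¹
t½ = ln 2 / k = ln 2 / 0.01698 ≈ 40.8 hours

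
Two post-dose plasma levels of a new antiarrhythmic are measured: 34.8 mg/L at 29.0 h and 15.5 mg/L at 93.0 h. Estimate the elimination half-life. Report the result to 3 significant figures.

54.8 hours

k = ln(C₁/C₂) / (t₂ − t₁) = ln(34.8/15.5) / (93.0 − 29.0)
  = 0.8088 / 64.00 = 0.01264 h⁻¹
t½ = ln 2 / k = ln 2 / 0.01264 ≈ 54.8 hours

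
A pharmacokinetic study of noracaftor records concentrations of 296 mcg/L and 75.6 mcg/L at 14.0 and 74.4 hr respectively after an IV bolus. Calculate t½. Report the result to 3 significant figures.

k = ln(C₁/C₂) / (t₂ − t₁) = ln(296/75.6) / (74.4 − 14.0)
  = 1.365 / 60.40 = 0.02260 hr⁻¹
t½ = ln 2 / k = ln 2 / 0.02260 ≈ 30.7 hours

30.7 hours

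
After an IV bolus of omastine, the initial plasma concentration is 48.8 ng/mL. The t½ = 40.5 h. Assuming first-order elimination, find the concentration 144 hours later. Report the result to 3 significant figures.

k = ln 2 / 40.5 = 0.01711 h⁻¹
C(t) = C₀ e^(−kt) = 48.8 × e^(−0.01711 × 144) = 48.8 × e^(−2.465) = 48.8 × 0.08505 ≈ 4.15 ng/mL

4.15 ng/mL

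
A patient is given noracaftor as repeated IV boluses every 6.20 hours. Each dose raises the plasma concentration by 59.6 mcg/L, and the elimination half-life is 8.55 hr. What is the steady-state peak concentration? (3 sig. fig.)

k = ln 2 / 8.55 = 0.08107 hr⁻¹
Fraction remaining after one interval: e^(−kτ) = e^(−0.08107 × 6.20) = 0.6049
R = 1 / (1 − 0.6049) = 2.531
Css,max = 59.6 × 2.531 ≈ 151 mcg/L

151 mcg/L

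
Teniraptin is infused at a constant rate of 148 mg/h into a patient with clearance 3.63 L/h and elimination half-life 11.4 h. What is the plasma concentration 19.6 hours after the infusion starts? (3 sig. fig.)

Css = rate / CL = 148 / 3.63 = 40.77 µg/mL
k = ln 2 / 11.4 = 0.06080 h⁻¹
C(t) = Css (1 − e^(−kt)) = 40.77 × (1 − e^(−1.192)) = 40.77 × 0.6963 ≈ 28.4 µg/mL

28.4 µg/mL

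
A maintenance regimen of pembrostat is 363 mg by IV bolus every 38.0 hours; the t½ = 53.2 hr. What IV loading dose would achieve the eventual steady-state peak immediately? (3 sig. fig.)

930 mg

k = ln 2 / 53.2 = 0.01303 hr⁻¹
Accumulation ratio R = 1 / (1 − e^(−kτ)) = 1 / (1 − e^(−0.01303×38.0)) = 1 / (1 − 0.6095) = 2.561
Loading dose = maintenance dose × R = 363 × 2.561 ≈ 930 mg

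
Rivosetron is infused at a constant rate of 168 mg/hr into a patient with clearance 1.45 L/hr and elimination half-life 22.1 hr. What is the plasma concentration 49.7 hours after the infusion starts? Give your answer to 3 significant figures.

Css = rate / CL = 168 / 1.45 = 115.9 mg/L
k = ln 2 / 22.1 = 0.03136 hr⁻¹
C(t) = Css (1 − e^(−kt)) = 115.9 × (1 − e^(−1.559)) = 115.9 × 0.7896 ≈ 91.5 mg/L

91.5 mg/L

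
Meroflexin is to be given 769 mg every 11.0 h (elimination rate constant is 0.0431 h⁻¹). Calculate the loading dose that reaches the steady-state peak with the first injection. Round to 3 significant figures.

2040 mg

Accumulation ratio R = 1 / (1 − e^(−kτ)) = 1 / (1 − e^(−0.04310×11.0)) = 1 / (1 − 0.6224) = 2.649
Loading dose = maintenance dose × R = 769 × 2.649 ≈ 2040 mg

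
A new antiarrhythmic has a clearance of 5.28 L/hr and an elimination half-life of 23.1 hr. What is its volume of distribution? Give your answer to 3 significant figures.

k = ln 2 / t½ = ln 2 / 23.1 = 0.03001 hr⁻¹
V = CL / k = 5.28 / 0.03001 ≈ 176 L

176 L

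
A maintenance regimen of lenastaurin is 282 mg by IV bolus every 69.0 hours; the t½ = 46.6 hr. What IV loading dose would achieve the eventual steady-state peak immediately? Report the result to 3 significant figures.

k = ln 2 / 46.6 = 0.01487 hr⁻¹
Accumulation ratio R = 1 / (1 − e^(−kτ)) = 1 / (1 − e^(−0.01487×69.0)) = 1 / (1 − 0.3583) = 1.558
Loading dose = maintenance dose × R = 282 × 1.558 ≈ 439 mg

439 mg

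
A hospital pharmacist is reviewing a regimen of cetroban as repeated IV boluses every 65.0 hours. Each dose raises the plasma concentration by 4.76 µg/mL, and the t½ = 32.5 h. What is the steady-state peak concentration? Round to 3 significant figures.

k = ln 2 / 32.5 = 0.02133 h⁻¹
Fraction remaining after one interval: e^(−kτ) = e^(−0.02133 × 65.0) = 0.2500
R = 1 / (1 − 0.2500) = 1.333
Css,max = 4.76 × 1.333 ≈ 6.35 µg/mL

6.35 µg/mL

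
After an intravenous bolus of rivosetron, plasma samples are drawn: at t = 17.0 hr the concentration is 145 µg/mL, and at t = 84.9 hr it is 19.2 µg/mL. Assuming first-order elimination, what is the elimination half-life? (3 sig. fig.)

k = ln(C₁/C₂) / (t₂ − t₁) = ln(145/19.2) / (84.9 − 17.0)
  = 2.022 / 67.90 = 0.02978 hr⁻¹
t½ = ln 2 / k = ln 2 / 0.02978 ≈ 23.3 hours

23.3 hours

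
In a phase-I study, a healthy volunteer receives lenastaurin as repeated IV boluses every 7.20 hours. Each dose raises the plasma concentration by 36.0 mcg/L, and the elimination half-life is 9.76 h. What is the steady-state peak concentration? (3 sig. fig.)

k = ln 2 / 9.76 = 0.07102 h⁻¹
Fraction remaining after one interval: e^(−kτ) = e^(−0.07102 × 7.20) = 0.5997
R = 1 / (1 − 0.5997) = 2.498
Css,max = 36.0 × 2.498 ≈ 89.9 mcg/L

89.9 mcg/L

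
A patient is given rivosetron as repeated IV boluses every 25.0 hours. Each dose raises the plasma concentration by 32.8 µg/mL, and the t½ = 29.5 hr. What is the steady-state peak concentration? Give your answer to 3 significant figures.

k = ln 2 / 29.5 = 0.02350 hr⁻¹
Fraction remaining after one interval: e^(−kτ) = e^(−0.02350 × 25.0) = 0.5558
R = 1 / (1 − 0.5558) = 2.251
Css,max = 32.8 × 2.251 ≈ 73.8 µg/mL

73.8 µg/mL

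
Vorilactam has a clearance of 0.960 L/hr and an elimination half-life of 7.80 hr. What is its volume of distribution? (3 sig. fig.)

k = ln 2 / t½ = ln 2 / 7.80 = 0.08887 hr⁻¹
V = CL / k = 0.960 / 0.08887 ≈ 10.8 L

10.8 L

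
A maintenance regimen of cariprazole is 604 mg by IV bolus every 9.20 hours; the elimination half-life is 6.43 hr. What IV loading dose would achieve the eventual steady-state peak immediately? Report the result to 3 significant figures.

960 mg

k = ln 2 / 6.43 = 0.1078 hr⁻¹
Accumulation ratio R = 1 / (1 − e^(−kτ)) = 1 / (1 − e^(−0.1078×9.20)) = 1 / (1 − 0.3709) = 1.590
Loading dose = maintenance dose × R = 604 × 1.590 ≈ 960 mg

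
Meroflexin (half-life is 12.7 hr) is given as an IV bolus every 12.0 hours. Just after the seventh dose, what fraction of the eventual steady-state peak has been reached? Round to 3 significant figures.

0.990

k = ln 2 / 12.7 = 0.05458 hr⁻¹
f_n = 1 − e^(−nkτ) = 1 − e^(−7 × 0.05458 × 12.0) = 1 − e^(−4.585) = 1 − 0.01021 ≈ 0.990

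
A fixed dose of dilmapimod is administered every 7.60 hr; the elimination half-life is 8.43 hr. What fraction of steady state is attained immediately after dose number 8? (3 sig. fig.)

0.993

k = ln 2 / 8.43 = 0.08222 hr⁻¹
f_n = 1 − e^(−nkτ) = 1 − e^(−8 × 0.08222 × 7.60) = 1 − e^(−4.999) = 1 − 0.006743 ≈ 0.993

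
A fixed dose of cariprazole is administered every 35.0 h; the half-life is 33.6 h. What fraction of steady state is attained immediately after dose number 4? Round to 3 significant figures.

k = ln 2 / 33.6 = 0.02063 h⁻¹
f_n = 1 − e^(−nkτ) = 1 − e^(−4 × 0.02063 × 35.0) = 1 − e^(−2.888) = 1 − 0.05568 ≈ 0.944

0.944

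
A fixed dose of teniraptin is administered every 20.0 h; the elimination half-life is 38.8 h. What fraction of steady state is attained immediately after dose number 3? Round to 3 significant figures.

0.658

k = ln 2 / 38.8 = 0.01786 h⁻¹
f_n = 1 − e^(−nkτ) = 1 − e^(−3 × 0.01786 × 20.0) = 1 − e^(−1.072) = 1 − 0.3424 ≈ 0.658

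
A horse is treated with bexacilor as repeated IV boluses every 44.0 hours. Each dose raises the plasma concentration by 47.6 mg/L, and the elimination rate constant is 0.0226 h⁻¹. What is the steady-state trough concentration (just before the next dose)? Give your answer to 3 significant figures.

Fraction remaining after one interval: e^(−kτ) = e^(−0.02260 × 44.0) = 0.3699
R = 1 / (1 − 0.3699) = 1.587
Css,max = 47.6 × 1.587 = 75.55 mg/L
Css,min = Css,max × e^(−kτ) = 75.55 × 0.3699 ≈ 27.9 mg/L

27.9 mg/L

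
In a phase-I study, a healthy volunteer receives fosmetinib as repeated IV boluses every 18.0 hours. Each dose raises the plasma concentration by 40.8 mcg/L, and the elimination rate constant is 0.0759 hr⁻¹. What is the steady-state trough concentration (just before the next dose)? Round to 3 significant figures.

14.0 mcg/L

Fraction remaining after one interval: e^(−kτ) = e^(−0.07590 × 18.0) = 0.2551
R = 1 / (1 − 0.2551) = 1.342
Css,max = 40.8 × 1.342 = 54.77 mcg/L
Css,min = Css,max × e^(−kτ) = 54.77 × 0.2551 ≈ 14.0 mcg/L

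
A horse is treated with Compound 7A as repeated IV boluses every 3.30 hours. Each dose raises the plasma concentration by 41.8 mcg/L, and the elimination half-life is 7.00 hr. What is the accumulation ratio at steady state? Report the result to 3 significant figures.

k = ln 2 / 7.00 = 0.09902 hr⁻¹
Fraction remaining after one interval: e^(−kτ) = e^(−0.09902 × 3.30) = 0.7213
R = 1 / (1 − 0.7213) = 1 / 0.2787 ≈ 3.59

3.59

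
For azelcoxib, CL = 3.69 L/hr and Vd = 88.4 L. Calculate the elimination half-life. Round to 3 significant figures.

k = CL / V = 3.69 / 88.4 = 0.04174 hr⁻¹
t½ = ln 2 / k = ln 2 / 0.04174 ≈ 16.6 hours

16.6 hours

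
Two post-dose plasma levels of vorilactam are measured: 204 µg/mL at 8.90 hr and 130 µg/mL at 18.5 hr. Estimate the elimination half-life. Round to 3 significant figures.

k = ln(C₁/C₂) / (t₂ − t₁) = ln(204/130) / (18.5 − 8.90)
  = 0.4506 / 9.600 = 0.04694 hr⁻¹
t½ = ln 2 / k = ln 2 / 0.04694 ≈ 14.8 hours

14.8 hours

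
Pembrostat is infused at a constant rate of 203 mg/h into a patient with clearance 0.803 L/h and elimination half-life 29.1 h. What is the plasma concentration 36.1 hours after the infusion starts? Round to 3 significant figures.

Css = rate / CL = 203 / 0.803 = 252.8 µg/mL
k = ln 2 / 29.1 = 0.02382 h⁻¹
C(t) = Css (1 − e^(−kt)) = 252.8 × (1 − e^(−0.8599)) = 252.8 × 0.5768 ≈ 146 µg/mL

146 µg/mL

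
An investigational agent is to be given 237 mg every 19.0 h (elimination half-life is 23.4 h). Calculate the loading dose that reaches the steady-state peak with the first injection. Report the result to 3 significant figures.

k = ln 2 / 23.4 = 0.02962 h⁻¹
Accumulation ratio R = 1 / (1 − e^(−kτ)) = 1 / (1 − e^(−0.02962×19.0)) = 1 / (1 − 0.5696) = 2.323
Loading dose = maintenance dose × R = 237 × 2.323 ≈ 551 mg

551 mg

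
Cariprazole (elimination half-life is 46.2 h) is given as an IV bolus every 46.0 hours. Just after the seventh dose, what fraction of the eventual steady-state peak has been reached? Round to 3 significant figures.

k = ln 2 / 46.2 = 0.01500 h⁻¹
f_n = 1 − e^(−nkτ) = 1 − e^(−7 × 0.01500 × 46.0) = 1 − e^(−4.831) = 1 − 0.007978 ≈ 0.992

0.992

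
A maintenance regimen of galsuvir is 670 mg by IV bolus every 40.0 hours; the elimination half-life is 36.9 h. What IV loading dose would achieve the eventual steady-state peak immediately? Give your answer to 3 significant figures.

1270 mg

k = ln 2 / 36.9 = 0.01878 h⁻¹
Accumulation ratio R = 1 / (1 − e^(−kτ)) = 1 / (1 − e^(−0.01878×40.0)) = 1 / (1 − 0.4717) = 1.893
Loading dose = maintenance dose × R = 670 × 1.893 ≈ 1270 mg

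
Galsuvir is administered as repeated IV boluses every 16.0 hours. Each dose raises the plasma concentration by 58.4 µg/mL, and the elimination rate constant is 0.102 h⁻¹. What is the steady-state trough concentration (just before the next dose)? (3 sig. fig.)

Fraction remaining after one interval: e^(−kτ) = e^(−0.1020 × 16.0) = 0.1955
R = 1 / (1 − 0.1955) = 1.243
Css,max = 58.4 × 1.243 = 72.60 µg/mL
Css,min = Css,max × e^(−kτ) = 72.60 × 0.1955 ≈ 14.2 µg/mL

14.2 µg/mL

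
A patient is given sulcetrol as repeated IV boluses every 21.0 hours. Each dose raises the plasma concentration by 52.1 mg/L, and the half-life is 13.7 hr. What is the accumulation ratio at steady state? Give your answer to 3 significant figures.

1.53

k = ln 2 / 13.7 = 0.05059 hr⁻¹
Fraction remaining after one interval: e^(−kτ) = e^(−0.05059 × 21.0) = 0.3456
R = 1 / (1 − 0.3456) = 1 / 0.6544 ≈ 1.53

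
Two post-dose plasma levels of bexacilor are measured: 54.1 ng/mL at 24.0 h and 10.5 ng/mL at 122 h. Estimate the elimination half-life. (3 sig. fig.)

41.4 hours

k = ln(C₁/C₂) / (t₂ − t₁) = ln(54.1/10.5) / (122 − 24.0)
  = 1.639 / 98.00 = 0.01673 h⁻¹
t½ = ln 2 / k = ln 2 / 0.01673 ≈ 41.4 hours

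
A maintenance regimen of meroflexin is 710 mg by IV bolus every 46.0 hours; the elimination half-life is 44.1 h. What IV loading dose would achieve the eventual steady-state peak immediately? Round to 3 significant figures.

1380 mg

k = ln 2 / 44.1 = 0.01572 h⁻¹
Accumulation ratio R = 1 / (1 − e^(−kτ)) = 1 / (1 − e^(−0.01572×46.0)) = 1 / (1 − 0.4853) = 1.943
Loading dose = maintenance dose × R = 710 × 1.943 ≈ 1380 mg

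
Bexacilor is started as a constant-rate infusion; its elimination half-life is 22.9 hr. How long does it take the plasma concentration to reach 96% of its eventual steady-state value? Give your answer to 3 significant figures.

106 hours

k = ln 2 / 22.9 = 0.03027 hr⁻¹
f = 1 − e^(−kt)  ⇒  t = −ln(1 − f) / k
t = −ln(1 − 0.96) / 0.03027 = 3.219 / 0.03027 ≈ 106 hours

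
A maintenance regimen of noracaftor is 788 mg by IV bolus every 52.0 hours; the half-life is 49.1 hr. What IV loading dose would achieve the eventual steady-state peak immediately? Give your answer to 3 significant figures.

k = ln 2 / 49.1 = 0.01412 hr⁻¹
Accumulation ratio R = 1 / (1 − e^(−kτ)) = 1 / (1 − e^(−0.01412×52.0)) = 1 / (1 − 0.4799) = 1.923
Loading dose = maintenance dose × R = 788 × 1.923 ≈ 1520 mg

1520 mg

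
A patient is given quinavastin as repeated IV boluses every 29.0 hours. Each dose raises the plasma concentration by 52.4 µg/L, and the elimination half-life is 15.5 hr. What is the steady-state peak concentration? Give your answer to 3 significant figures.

72.1 µg/L

k = ln 2 / 15.5 = 0.04472 hr⁻¹
Fraction remaining after one interval: e^(−kτ) = e^(−0.04472 × 29.0) = 0.2734
R = 1 / (1 − 0.2734) = 1.376
Css,max = 52.4 × 1.376 ≈ 72.1 µg/L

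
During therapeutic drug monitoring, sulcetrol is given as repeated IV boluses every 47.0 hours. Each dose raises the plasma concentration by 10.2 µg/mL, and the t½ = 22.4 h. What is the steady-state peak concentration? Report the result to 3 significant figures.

k = ln 2 / 22.4 = 0.03094 h⁻¹
Fraction remaining after one interval: e^(−kτ) = e^(−0.03094 × 47.0) = 0.2335
R = 1 / (1 − 0.2335) = 1.305
Css,max = 10.2 × 1.305 ≈ 13.3 µg/mL

13.3 µg/mL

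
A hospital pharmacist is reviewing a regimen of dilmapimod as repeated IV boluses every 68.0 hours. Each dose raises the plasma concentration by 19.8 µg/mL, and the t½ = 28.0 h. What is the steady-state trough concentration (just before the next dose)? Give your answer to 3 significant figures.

4.52 µg/mL

k = ln 2 / 28.0 = 0.02476 h⁻¹
Fraction remaining after one interval: e^(−kτ) = e^(−0.02476 × 68.0) = 0.1857
R = 1 / (1 − 0.1857) = 1.228
Css,max = 19.8 × 1.228 = 24.32 µg/mL
Css,min = Css,max × e^(−kτ) = 24.32 × 0.1857 ≈ 4.52 µg/mL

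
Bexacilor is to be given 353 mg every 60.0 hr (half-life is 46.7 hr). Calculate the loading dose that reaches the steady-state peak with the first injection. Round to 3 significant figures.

599 mg

k = ln 2 / 46.7 = 0.01484 hr⁻¹
Accumulation ratio R = 1 / (1 − e^(−kτ)) = 1 / (1 − e^(−0.01484×60.0)) = 1 / (1 − 0.4104) = 1.696
Loading dose = maintenance dose × R = 353 × 1.696 ≈ 599 mg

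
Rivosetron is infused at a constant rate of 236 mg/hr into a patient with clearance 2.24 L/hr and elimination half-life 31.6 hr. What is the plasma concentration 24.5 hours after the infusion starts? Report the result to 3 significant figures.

Css = rate / CL = 236 / 2.24 = 105.4 mg/L
k = ln 2 / 31.6 = 0.02194 hr⁻¹
C(t) = Css (1 − e^(−kt)) = 105.4 × (1 − e^(−0.5374)) = 105.4 × 0.4157 ≈ 43.8 mg/L

43.8 mg/L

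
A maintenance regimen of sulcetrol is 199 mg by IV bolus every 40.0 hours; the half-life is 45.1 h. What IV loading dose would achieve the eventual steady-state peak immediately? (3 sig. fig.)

433 mg

k = ln 2 / 45.1 = 0.01537 h⁻¹
Accumulation ratio R = 1 / (1 − e^(−kτ)) = 1 / (1 − e^(−0.01537×40.0)) = 1 / (1 − 0.5408) = 2.178
Loading dose = maintenance dose × R = 199 × 2.178 ≈ 433 mg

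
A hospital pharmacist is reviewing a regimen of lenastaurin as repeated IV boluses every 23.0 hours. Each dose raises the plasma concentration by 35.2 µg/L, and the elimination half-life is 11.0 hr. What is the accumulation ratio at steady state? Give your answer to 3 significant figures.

1.31

k = ln 2 / 11.0 = 0.06301 hr⁻¹
Fraction remaining after one interval: e^(−kτ) = e^(−0.06301 × 23.0) = 0.2347
R = 1 / (1 − 0.2347) = 1 / 0.7653 ≈ 1.31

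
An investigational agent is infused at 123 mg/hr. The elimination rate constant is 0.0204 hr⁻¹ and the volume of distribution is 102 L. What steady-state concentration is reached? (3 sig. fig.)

59.1 µg/mL

CL = k · V = 0.0204 × 102 = 2.081 L/hr
Css = rate / CL = 123 / 2.081 ≈ 59.1 µg/mL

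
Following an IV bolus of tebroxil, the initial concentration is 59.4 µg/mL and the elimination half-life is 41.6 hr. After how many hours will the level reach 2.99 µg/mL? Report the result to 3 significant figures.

k = ln 2 / 41.6 = 0.01666 hr⁻¹
C(t) = C₀ e^(−kt)  ⇒  t = ln(C₀/C) / k
t = ln(59.4/2.99) / 0.01666 = 2.989 / 0.01666 ≈ 179 hours

179 hours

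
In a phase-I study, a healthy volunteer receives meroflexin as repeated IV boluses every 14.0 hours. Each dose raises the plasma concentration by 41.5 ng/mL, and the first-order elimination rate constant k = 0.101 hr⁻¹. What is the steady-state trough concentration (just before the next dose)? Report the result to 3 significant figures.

Fraction remaining after one interval: e^(−kτ) = e^(−0.1010 × 14.0) = 0.2432
R = 1 / (1 − 0.2432) = 1.321
Css,max = 41.5 × 1.321 = 54.83 ng/mL
Css,min = Css,max × e^(−kτ) = 54.83 × 0.2432 ≈ 13.3 ng/mL

13.3 ng/mL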